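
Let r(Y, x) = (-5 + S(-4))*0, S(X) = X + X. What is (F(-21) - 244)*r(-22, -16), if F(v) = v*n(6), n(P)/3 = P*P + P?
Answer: 0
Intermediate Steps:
S(X) = 2*X
n(P) = 3*P + 3*P² (n(P) = 3*(P*P + P) = 3*(P² + P) = 3*(P + P²) = 3*P + 3*P²)
r(Y, x) = 0 (r(Y, x) = (-5 + 2*(-4))*0 = (-5 - 8)*0 = -13*0 = 0)
F(v) = 126*v (F(v) = v*(3*6*(1 + 6)) = v*(3*6*7) = v*126 = 126*v)
(F(-21) - 244)*r(-22, -16) = (126*(-21) - 244)*0 = (-2646 - 244)*0 = -2890*0 = 0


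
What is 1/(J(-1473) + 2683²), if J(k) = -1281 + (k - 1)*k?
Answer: 1/9368410 ≈ 1.0674e-7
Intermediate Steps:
J(k) = -1281 + k*(-1 + k) (J(k) = -1281 + (-1 + k)*k = -1281 + k*(-1 + k))
1/(J(-1473) + 2683²) = 1/((-1281 + (-1473)² - 1*(-1473)) + 2683²) = 1/((-1281 + 2169729 + 1473) + 7198489) = 1/(2169921 + 7198489) = 1/9368410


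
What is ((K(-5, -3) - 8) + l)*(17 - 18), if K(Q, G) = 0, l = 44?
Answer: -36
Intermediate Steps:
((K(-5, -3) - 8) + l)*(17 - 18) = ((0 - 8) + 44)*(17 - 18) = (-8 + 44)*(-1) = 36*(-1) = -36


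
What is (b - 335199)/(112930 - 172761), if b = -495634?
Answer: 830833/59831 ≈ 13.886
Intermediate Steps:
(b - 335199)/(112930 - 172761) = (-495634 - 335199)/(112930 - 172761) = -830833/(-59831) = -830833*(-1/59831) = 830833/59831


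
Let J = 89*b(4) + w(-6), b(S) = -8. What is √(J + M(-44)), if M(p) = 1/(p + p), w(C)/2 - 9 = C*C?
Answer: I*√1204214/44 ≈ 24.94*I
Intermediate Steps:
w(C) = 18 + 2*C² (w(C) = 18 + 2*(C*C) = 18 + 2*C²)
M(p) = 1/(2*p)
J = -622 (J = 89*(-8) + (18 + 2*(-6)²) = -712 + (18 + 2*36) = -712 + (18 + 72) = -712 + 90 = -622)
√(J + M(-44)) = √(-622 + (½)/(-44)) = √(-622 + (½)*(-1/44)) = √(-622 - 1/88) = √(-54737/88) = I*√1204214/44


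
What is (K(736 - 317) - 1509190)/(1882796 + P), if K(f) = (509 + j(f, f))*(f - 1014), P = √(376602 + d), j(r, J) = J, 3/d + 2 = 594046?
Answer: -2305545080019922400/2105838694699960613 + 4122700*√33224607435656901/2105838694699960613 ≈ -1.0945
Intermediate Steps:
d = 3/594044 (d = 3/(-2 + 594046) = 3/594044 ≈ 5.0501e-6)
P = √33224607435656901/297022 (P = √(376602 + 3/594044) = √(223718158491/594044) = √33224607435656901/297022 ≈ 613.68)
K(f) = (-1014 + f)*(509 + f) (K(f) = (509 + f)*(f - 1014) = (509 + f)*(-1014 + f) = (-1014 + f)*(509 + f))
(K(736 - 317) - 1509190)/(1882796 + P) = ((-516126 + (736 - 317)² - 505*(736 - 317)) - 1509190)/(1882796 + √33224607435656901/297022) = ((-516126 + 419² - 505*419) - 1509190)/(1882796 + √33224607435656901/297022) = ((-516126 + 175561 - 211595) - 1509190)/(1882796 + √33224607435656901/297022) = (-552160 - 1509190)/(1882796 + √33224607435656901/297022) = -2061350/(1882796 + √33224607435656901/297022)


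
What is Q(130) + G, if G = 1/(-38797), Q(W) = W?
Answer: 5043609/38797 ≈ 130.00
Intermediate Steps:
G = -1/38797 ≈ -2.5775e-5
Q(130) + G = 130 - 1/38797 = 5043609/38797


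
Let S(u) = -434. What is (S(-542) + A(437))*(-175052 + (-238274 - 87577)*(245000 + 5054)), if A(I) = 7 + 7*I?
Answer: -214456731287792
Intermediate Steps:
(S(-542) + A(437))*(-175052 + (-238274 - 87577)*(245000 + 5054)) = (-434 + (7 + 7*437))*(-175052 + (-238274 - 87577)*(245000 + 5054)) = (-434 + (7 + 3059))*(-175052 - 325851*250054) = (-434 + 3066)*(-175052 - 81480345954) = 2632*(-81480521006) = -214456731287792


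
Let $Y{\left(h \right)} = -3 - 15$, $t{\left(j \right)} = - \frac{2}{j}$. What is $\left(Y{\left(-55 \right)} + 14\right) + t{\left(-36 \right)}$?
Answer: $- \frac{71}{18} \approx -3.9444$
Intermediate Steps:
$Y{\left(h \right)} = -18$ ($Y{\left(h \right)} = -3 - 15 = -18$)
$\left(Y{\left(-55 \right)} + 14\right) + t{\left(-36 \right)} = \left(-18 + 14\right) - \frac{2}{-36} = -4 - - \frac{1}{18} = -4 + \frac{1}{18} = - \frac{71}{18}$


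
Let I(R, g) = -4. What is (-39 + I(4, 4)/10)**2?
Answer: 38809/25 ≈ 1552.4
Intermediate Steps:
(-39 + I(4, 4)/10)**2 = (-39 - 4/10)**2 = (-39 - 4*1/10)**2 = (-39 - 2/5)**2 = (-197/5)**2 = 38809/25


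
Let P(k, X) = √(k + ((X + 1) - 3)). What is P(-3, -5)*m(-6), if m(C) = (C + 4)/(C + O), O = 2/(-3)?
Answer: 3*I*√10/10 ≈ 0.94868*I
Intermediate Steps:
O = -⅔ (O = 2*(-⅓) = -⅔ ≈ -0.66667)
m(C) = (4 + C)/(-⅔ + C) (m(C) = (C + 4)/(C - ⅔) = (4 + C)/(-⅔ + C))
P(k, X) = √(-2 + X + k) (P(k, X) = √(k + ((1 + X) - 3)) = √(k + (-2 + X)) = √(-2 + X + k))
P(-3, -5)*m(-6) = √(-2 - 5 - 3)*(3*(4 - 6)/(-2 + 3*(-6))) = √(-10)*(3*(-2)/(-2 - 18)) = (I*√10)*(3*(-2)/(-20)) = (I*√10)*(3*(-1/20)*(-2)) = (I*√10)*(3/10) = 3*I*√10/10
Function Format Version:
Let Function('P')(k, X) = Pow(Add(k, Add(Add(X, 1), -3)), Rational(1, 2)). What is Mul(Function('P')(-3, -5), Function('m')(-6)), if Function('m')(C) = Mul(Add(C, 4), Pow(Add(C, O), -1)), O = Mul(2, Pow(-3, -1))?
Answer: Mul(Rational(3, 10), I, Pow(10, Rational(1, 2))) ≈ Mul(0.94868, I)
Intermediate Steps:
O = Rational(-2, 3) (O = Mul(2, Rational(-1, 3)) = Rational(-2, 3) ≈ -0.66667)
Function('m')(C) = Mul(Pow(Add(Rational(-2, 3), C), -1), Add(4, C)) (Function('m')(C) = Mul(Add(C, 4), Pow(Add(C, Rational(-2, 3)), -1)) = Mul(Add(4, C), Pow(Add(Rational(-2, 3), C), -1)) = Mul(Pow(Add(Rational(-2, 3), C), -1), Add(4, C)))
Function('P')(k, X) = Pow(Add(-2, X, k), Rational(1, 2)) (Function('P')(k, X) = Pow(Add(k, Add(Add(1, X), -3)), Rational(1, 2)) = Pow(Add(k, Add(-2, X)), Rational(1, 2)) = Pow(Add(-2, X, k), Rational(1, 2)))
Mul(Function('P')(-3, -5), Function('m')(-6)) = Mul(Pow(Add(-2, -5, -3), Rational(1, 2)), Mul(3, Pow(Add(-2, Mul(3, -6)), -1), Add(4, -6))) = Mul(Pow(-10, Rational(1, 2)), Mul(3, Pow(Add(-2, -18), -1), -2)) = Mul(Mul(I, Pow(10, Rational(1, 2))), Mul(3, Pow(-20, -1), -2)) = Mul(Mul(I, Pow(10, Rational(1, 2))), Mul(3, Rational(-1, 20), -2)) = Mul(Mul(I, Pow(10, Rational(1, 2))), Rational(3, 10)) = Mul(Rational(3, 10), I, Pow(10, Rational(1, 2)))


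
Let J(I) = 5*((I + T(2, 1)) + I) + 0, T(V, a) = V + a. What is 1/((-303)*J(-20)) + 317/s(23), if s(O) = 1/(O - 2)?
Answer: 373158136/56055 ≈ 6657.0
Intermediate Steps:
s(O) = 1/(-2 + O)
J(I) = 15 + 10*I (J(I) = 5*((I + (2 + 1)) + I) + 0 = 5*((I + 3) + I) + 0 = 5*((3 + I) + I) + 0 = 5*(3 + 2*I) + 0 = (15 + 10*I) + 0 = 15 + 10*I)
1/((-303)*J(-20)) + 317/s(23) = 1/((-303)*(15 + 10*(-20))) + 317/(1/(-2 + 23)) = -1/(303*(15 - 200)) + 317/(1/21) = -1/303/(-185) + 317/(1/21) = -1/303*(-1/185) + 317*21 = 1/56055 + 6657 = 373158136/56055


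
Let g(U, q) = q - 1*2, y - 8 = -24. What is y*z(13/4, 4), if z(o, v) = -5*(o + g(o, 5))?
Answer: 500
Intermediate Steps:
y = -16 (y = 8 - 24 = -16)
g(U, q) = -2 + q (g(U, q) = q - 2 = -2 + q)
z(o, v) = -15 - 5*o (z(o, v) = -5*(o + (-2 + 5)) = -5*(o + 3) = -5*(3 + o) = -15 - 5*o)
y*z(13/4, 4) = -16*(-15 - 65/4) = -16*(-125/4) = 500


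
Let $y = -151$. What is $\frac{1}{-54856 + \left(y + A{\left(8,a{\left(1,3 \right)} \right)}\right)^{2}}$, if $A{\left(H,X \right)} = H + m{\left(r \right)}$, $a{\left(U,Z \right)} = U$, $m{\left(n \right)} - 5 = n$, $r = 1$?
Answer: $- \frac{1}{36087} \approx -2.7711 \cdot 10^{-5}$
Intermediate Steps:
$m{\left(n \right)} = 5 + n$
$A{\left(H,X \right)} = 6 + H$ ($A{\left(H,X \right)} = H + \left(5 + 1\right) = H + 6 = 6 + H$)
$\frac{1}{-54856 + \left(y + A{\left(8,a{\left(1,3 \right)} \right)}\right)^{2}} = \frac{1}{-54856 + \left(-151 + \left(6 + 8\right)\right)^{2}} = \frac{1}{-54856 + \left(-151 + 14\right)^{2}} = \frac{1}{-54856 + \left(-137\right)^{2}} = \frac{1}{-54856 + 18769} = \frac{1}{-36087} = - \frac{1}{36087}$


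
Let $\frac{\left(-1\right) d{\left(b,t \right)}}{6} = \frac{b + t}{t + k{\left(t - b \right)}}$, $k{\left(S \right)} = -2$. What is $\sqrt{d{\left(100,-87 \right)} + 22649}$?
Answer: $\frac{\sqrt{179409671}}{89} \approx 150.5$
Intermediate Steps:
$d{\left(b,t \right)} = - \frac{6 \left(b + t\right)}{-2 + t}$ ($d{\left(b,t \right)} = - 6 \frac{b + t}{t - 2} = - 6 \frac{b + t}{-2 + t} = - \frac{6 \left(b + t\right)}{-2 + t}$)
$\sqrt{d{\left(100,-87 \right)} + 22649} = \sqrt{\frac{6 \left(\left(-1\right) 100 - -87\right)}{-2 - 87} + 22649} = \sqrt{\frac{6 \left(-100 + 87\right)}{-89} + 22649} = \sqrt{6 \left(- \frac{1}{89}\right) \left(-13\right) + 22649} = \sqrt{\frac{78}{89} + 22649} = \sqrt{\frac{2015839}{89}} = \frac{\sqrt{179409671}}{89}$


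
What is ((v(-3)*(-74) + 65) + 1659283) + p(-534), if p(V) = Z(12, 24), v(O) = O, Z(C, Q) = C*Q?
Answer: 1659858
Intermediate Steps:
p(V) = 288 (p(V) = 12*24 = 288)
((v(-3)*(-74) + 65) + 1659283) + p(-534) = ((-3*(-74) + 65) + 1659283) + 288 = ((222 + 65) + 1659283) + 288 = (287 + 1659283) + 288 = 1659570 + 288 = 1659858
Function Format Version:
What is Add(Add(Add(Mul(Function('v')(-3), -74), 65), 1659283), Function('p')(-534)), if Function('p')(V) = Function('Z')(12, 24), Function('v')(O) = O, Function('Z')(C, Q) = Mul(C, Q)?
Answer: 1659858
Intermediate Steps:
Function('p')(V) = 288 (Function('p')(V) = Mul(12, 24) = 288)
Add(Add(Add(Mul(Function('v')(-3), -74), 65), 1659283), Function('p')(-534)) = Add(Add(Add(Mul(-3, -74), 65), 1659283), 288) = Add(Add(Add(222, 65), 1659283), 288) = Add(Add(287, 1659283), 288) = Add(1659570, 288) = 1659858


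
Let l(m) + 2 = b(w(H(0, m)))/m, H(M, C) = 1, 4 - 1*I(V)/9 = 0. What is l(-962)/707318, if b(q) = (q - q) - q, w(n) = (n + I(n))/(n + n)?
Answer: -103/36780536 ≈ -2.8004e-6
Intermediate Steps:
I(V) = 36 (I(V) = 36 - 9*0 = 36 + 0 = 36)
w(n) = (36 + n)/(2*n) (w(n) = (n + 36)/(n + n) = (36 + n)/((2*n)) = (36 + n)*(1/(2*n)) = (36 + n)/(2*n))
b(q) = -q (b(q) = 0 - q = -q)
l(m) = -2 - 37/(2*m) (l(m) = -2 + (-(36 + 1)/(2*1))/m = -2 + (-37/2)/m = -2 + (-1*37/2)/m = -2 - 37/(2*m))
l(-962)/707318 = (-2 - 37/2/(-962))/707318 = (-2 - 37/2*(-1/962))*(1/707318) = (-2 + 1/52)*(1/707318) = -103/52*1/707318 = -103/36780536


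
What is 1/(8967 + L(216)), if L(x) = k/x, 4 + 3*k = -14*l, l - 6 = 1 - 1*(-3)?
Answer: 9/80701 ≈ 0.00011152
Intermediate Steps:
l = 10 (l = 6 + (1 - 1*(-3)) = 6 + (1 + 3) = 6 + 4 = 10)
k = -48 (k = -4/3 + (-14*10)/3 = -4/3 + (⅓)*(-140) = -4/3 - 140/3 = -48)
L(x) = -48/x
1/(8967 + L(216)) = 1/(8967 - 48/216) = 1/(8967 - 48*1/216) = 1/(8967 - 2/9) = 1/(80701/9) = 9/80701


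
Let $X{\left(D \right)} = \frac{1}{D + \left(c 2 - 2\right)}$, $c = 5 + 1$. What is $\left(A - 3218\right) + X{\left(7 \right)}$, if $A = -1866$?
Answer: $- \frac{86427}{17} \approx -5083.9$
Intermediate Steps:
$c = 6$
$X{\left(D \right)} = \frac{1}{10 + D}$ ($X{\left(D \right)} = \frac{1}{D + \left(6 \cdot 2 - 2\right)} = \frac{1}{D + \left(12 - 2\right)} = \frac{1}{D + 10} = \frac{1}{10 + D}$)
$\left(A - 3218\right) + X{\left(7 \right)} = \left(-1866 - 3218\right) + \frac{1}{10 + 7} = -5084 + \frac{1}{17} = - \frac{86427}{17}$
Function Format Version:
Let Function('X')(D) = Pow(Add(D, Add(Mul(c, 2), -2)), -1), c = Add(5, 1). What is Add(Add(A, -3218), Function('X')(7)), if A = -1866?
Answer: Rational(-86427, 17) ≈ -5083.9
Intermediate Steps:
c = 6
Function('X')(D) = Pow(Add(10, D), -1) (Function('X')(D) = Pow(Add(D, Add(Mul(6, 2), -2)), -1) = Pow(Add(D, Add(12, -2)), -1) = Pow(Add(D, 10), -1) = Pow(Add(10, D), -1))
Add(Add(A, -3218), Function('X')(7)) = Add(Add(-1866, -3218), Pow(Add(10, 7), -1)) = Add(-5084, Pow(17, -1)) = Add(-5084, Rational(1, 17)) = Rational(-86427, 17)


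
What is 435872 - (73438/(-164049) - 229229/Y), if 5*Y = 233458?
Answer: 16693471382757133/38298551442 ≈ 4.3588e+5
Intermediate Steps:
Y = 233458/5 (Y = (⅕)*233458 = 233458/5 ≈ 46692.)
435872 - (73438/(-164049) - 229229/Y) = 435872 - (73438/(-164049) - 229229/233458/5) = 435872 - (73438*(-1/164049) - 229229*5/233458) = 435872 - (-73438/164049 - 1146145/233458) = 435872 - 1*(-205168629709/38298551442) = 435872 + 205168629709/38298551442 = 16693471382757133/38298551442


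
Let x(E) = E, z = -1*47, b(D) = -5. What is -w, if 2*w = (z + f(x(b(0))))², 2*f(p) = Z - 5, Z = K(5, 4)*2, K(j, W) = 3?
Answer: -8649/8 ≈ -1081.1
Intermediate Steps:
z = -47
Z = 6 (Z = 3*2 = 6)
f(p) = ½ (f(p) = (6 - 5)/2 = (½)*1 = ½)
w = 8649/8 (w = (-47 + ½)²/2 = (-93/2)²/2 = (½)*(8649/4) = 8649/8 ≈ 1081.1)
-w = -1*8649/8 = -8649/8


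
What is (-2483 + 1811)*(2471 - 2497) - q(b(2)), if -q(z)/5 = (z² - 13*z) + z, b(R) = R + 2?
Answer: 17312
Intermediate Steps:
b(R) = 2 + R
q(z) = -5*z² + 60*z (q(z) = -5*((z² - 13*z) + z) = -5*(z² - 12*z) = -5*z² + 60*z)
(-2483 + 1811)*(2471 - 2497) - q(b(2)) = (-2483 + 1811)*(2471 - 2497) - 5*(2 + 2)*(12 - (2 + 2)) = -672*(-26) - 5*4*(12 - 1*4) = 17472 - 5*4*(12 - 4) = 17472 - 5*4*8 = 17472 - 1*160 = 17472 - 160 = 17312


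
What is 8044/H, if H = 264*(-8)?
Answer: -2011/528 ≈ -3.8087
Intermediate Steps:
H = -2112
8044/H = 8044/(-2112) = 8044*(-1/2112) = -2011/528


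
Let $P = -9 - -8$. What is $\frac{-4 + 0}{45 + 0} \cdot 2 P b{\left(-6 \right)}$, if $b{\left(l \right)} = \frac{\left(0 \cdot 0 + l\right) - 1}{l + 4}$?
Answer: $\frac{28}{45} \approx 0.62222$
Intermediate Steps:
$P = -1$ ($P = -9 + 8 = -1$)
$b{\left(l \right)} = \frac{-1 + l}{4 + l}$ ($b{\left(l \right)} = \frac{\left(0 + l\right) - 1}{4 + l} = \frac{l - 1}{4 + l} = \frac{-1 + l}{4 + l}$)
$\frac{-4 + 0}{45 + 0} \cdot 2 P b{\left(-6 \right)} = \frac{-4 + 0}{45 + 0} \cdot 2 \left(-1\right) \frac{-1 - 6}{4 - 6} = - \frac{4}{45} \left(-2\right) \frac{1}{-2} \left(-7\right) = \left(-4\right) \frac{1}{45} \left(-2\right) \left(\left(- \frac{1}{2}\right) \left(-7\right)\right) = \left(- \frac{4}{45}\right) \left(-2\right) \frac{7}{2} = \frac{8}{45} \cdot \frac{7}{2} = \frac{28}{45}$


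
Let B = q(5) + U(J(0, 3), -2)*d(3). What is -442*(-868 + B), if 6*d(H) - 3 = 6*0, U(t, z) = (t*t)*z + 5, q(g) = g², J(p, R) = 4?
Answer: 378573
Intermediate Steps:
U(t, z) = 5 + z*t² (U(t, z) = t²*z + 5 = z*t² + 5 = 5 + z*t²)
d(H) = ½ (d(H) = ½ + (6*0)/6 = ½ + (⅙)*0 = ½ + 0 = ½)
B = 23/2 (B = 5² + (5 - 2*4²)*(½) = 25 + (5 - 2*16)*(½) = 25 + (5 - 32)*(½) = 25 - 27*½ = 25 - 27/2 = 23/2 ≈ 11.500)
-442*(-868 + B) = -442*(-868 + 23/2) = -442*(-1713/2) = 378573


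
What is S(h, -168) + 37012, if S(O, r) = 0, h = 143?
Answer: 37012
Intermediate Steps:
S(h, -168) + 37012 = 0 + 37012 = 37012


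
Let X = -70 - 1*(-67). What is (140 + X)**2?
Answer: 18769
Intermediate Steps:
X = -3 (X = -70 + 67 = -3)
(140 + X)**2 = (140 - 3)**2 = 137**2 = 18769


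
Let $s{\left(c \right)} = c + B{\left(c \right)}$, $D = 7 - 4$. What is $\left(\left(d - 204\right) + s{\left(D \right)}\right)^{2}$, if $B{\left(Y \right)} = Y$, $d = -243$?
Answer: $194481$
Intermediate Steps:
$D = 3$
$s{\left(c \right)} = 2 c$ ($s{\left(c \right)} = c + c = 2 c$)
$\left(\left(d - 204\right) + s{\left(D \right)}\right)^{2} = \left(\left(-243 - 204\right) + 2 \cdot 3\right)^{2} = \left(\left(-243 - 204\right) + 6\right)^{2} = \left(-447 + 6\right)^{2} = \left(-441\right)^{2} = 194481$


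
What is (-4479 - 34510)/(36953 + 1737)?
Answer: -38989/38690 ≈ -1.0077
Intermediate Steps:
(-4479 - 34510)/(36953 + 1737) = -38989/38690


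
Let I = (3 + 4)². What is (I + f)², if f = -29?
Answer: 400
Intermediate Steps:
I = 49 (I = 7² = 49)
(I + f)² = (49 - 29)² = 20² = 400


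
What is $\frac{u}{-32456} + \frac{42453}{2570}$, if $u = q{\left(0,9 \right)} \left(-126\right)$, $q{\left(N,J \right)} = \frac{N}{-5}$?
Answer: $\frac{42453}{2570} \approx 16.519$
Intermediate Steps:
$q{\left(N,J \right)} = - \frac{N}{5}$ ($q{\left(N,J \right)} = N \left(- \frac{1}{5}\right) = - \frac{N}{5}$)
$u = 0$ ($u = \left(- \frac{1}{5}\right) 0 \left(-126\right) = 0 \left(-126\right) = 0$)
$\frac{u}{-32456} + \frac{42453}{2570} = \frac{0}{-32456} + \frac{42453}{2570} = 0 \left(- \frac{1}{32456}\right) + 42453 \cdot \frac{1}{2570} = 0 + \frac{42453}{2570} = \frac{42453}{2570}$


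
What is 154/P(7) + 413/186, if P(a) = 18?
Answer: 6013/558 ≈ 10.776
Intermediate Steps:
154/P(7) + 413/186 = 154/18 + 413/186 = 154*(1/18) + 413*(1/186) = 77/9 + 413/186 = 6013/558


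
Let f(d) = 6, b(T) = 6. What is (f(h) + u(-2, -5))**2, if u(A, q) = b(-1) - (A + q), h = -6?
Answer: 361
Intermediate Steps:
u(A, q) = 6 - A - q (u(A, q) = 6 - (A + q) = 6 + (-A - q) = 6 - A - q)
(f(h) + u(-2, -5))**2 = (6 + (6 - 1*(-2) - 1*(-5)))**2 = (6 + (6 + 2 + 5))**2 = (6 + 13)**2 = 19**2 = 361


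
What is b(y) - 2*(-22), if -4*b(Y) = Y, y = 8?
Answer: 42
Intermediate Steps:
b(Y) = -Y/4
b(y) - 2*(-22) = -1/4*8 - 2*(-22) = -2 + 44 = 42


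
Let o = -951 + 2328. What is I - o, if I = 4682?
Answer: 3305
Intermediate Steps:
o = 1377
I - o = 4682 - 1*1377 = 4682 - 1377 = 3305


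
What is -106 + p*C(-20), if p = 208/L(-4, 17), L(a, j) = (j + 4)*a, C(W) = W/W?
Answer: -2278/21 ≈ -108.48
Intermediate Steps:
C(W) = 1
L(a, j) = a*(4 + j) (L(a, j) = (4 + j)*a = a*(4 + j))
p = -52/21 (p = 208/((-4*(4 + 17))) = 208/((-4*21)) = 208/(-84) = 208*(-1/84) = -52/21 ≈ -2.4762)
-106 + p*C(-20) = -106 - 52/21*1 = -106 - 52/21 = -2278/21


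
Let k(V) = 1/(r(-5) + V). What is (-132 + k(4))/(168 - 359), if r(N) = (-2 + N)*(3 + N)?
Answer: 2375/3438 ≈ 0.69081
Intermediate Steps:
k(V) = 1/(14 + V) (k(V) = 1/((-6 - 5 + (-5)²) + V) = 1/((-6 - 5 + 25) + V) = 1/(14 + V))
(-132 + k(4))/(168 - 359) = (-132 + 1/(14 + 4))/(168 - 359) = (-132 + 1/18)/(-191) = (-132 + 1/18)*(-1/191) = -2375/18*(-1/191) = 2375/3438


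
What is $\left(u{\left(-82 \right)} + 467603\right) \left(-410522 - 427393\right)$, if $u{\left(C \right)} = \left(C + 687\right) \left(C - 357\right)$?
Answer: $-169265533320$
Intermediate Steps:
$u{\left(C \right)} = \left(-357 + C\right) \left(687 + C\right)$ ($u{\left(C \right)} = \left(687 + C\right) \left(-357 + C\right) = \left(-357 + C\right) \left(687 + C\right)$)
$\left(u{\left(-82 \right)} + 467603\right) \left(-410522 - 427393\right) = \left(\left(-245259 + \left(-82\right)^{2} + 330 \left(-82\right)\right) + 467603\right) \left(-410522 - 427393\right) = \left(\left(-245259 + 6724 - 27060\right) + 467603\right) \left(-837915\right) = \left(-265595 + 467603\right) \left(-837915\right) = 202008 \left(-837915\right) = -169265533320$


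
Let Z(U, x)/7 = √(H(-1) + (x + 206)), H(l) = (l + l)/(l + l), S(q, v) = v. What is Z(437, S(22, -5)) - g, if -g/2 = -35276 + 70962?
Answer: 71372 + 7*√202 ≈ 71472.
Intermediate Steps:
g = -71372 (g = -2*(-35276 + 70962) = -2*35686 = -71372)
H(l) = 1 (H(l) = (2*l)/((2*l)) = (2*l)*(1/(2*l)) = 1)
Z(U, x) = 7*√(207 + x) (Z(U, x) = 7*√(1 + (x + 206)) = 7*√(1 + (206 + x)) = 7*√(207 + x))
Z(437, S(22, -5)) - g = 7*√(207 - 5) - 1*(-71372) = 7*√202 + 71372 = 71372 + 7*√202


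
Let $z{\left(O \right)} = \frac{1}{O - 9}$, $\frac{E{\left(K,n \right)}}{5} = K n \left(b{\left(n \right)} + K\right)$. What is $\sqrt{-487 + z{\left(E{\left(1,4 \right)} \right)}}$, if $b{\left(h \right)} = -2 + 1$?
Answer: $\frac{4 i \sqrt{274}}{3} \approx 22.071 i$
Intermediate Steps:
$b{\left(h \right)} = -1$
$E{\left(K,n \right)} = 5 K n \left(-1 + K\right)$
$z{\left(O \right)} = \frac{1}{-9 + O}$
$\sqrt{-487 + z{\left(E{\left(1,4 \right)} \right)}} = \sqrt{-487 + \frac{1}{-9 + 5 \cdot 1 \cdot 4 \left(-1 + 1\right)}} = \sqrt{-487 + \frac{1}{-9 + 5 \cdot 1 \cdot 4 \cdot 0}} = \sqrt{-487 + \frac{1}{-9 + 0}} = \sqrt{-487 + \frac{1}{-9}} = \sqrt{-487 - \frac{1}{9}} = \sqrt{- \frac{4384}{9}} = \frac{4 i \sqrt{274}}{3}$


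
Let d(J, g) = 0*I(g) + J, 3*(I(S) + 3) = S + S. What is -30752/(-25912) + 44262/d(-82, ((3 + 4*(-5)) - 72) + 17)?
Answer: -1744505/3239 ≈ -538.59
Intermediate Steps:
I(S) = -3 + 2*S/3 (I(S) = -3 + (S + S)/3 = -3 + (2*S)/3 = -3 + 2*S/3)
d(J, g) = J (d(J, g) = 0*(-3 + 2*g/3) + J = 0 + J = J)
-30752/(-25912) + 44262/d(-82, ((3 + 4*(-5)) - 72) + 17) = -30752/(-25912) + 44262/(-82) = -30752*(-1/25912) + 44262*(-1/82) = 3844/3239 - 22131/41 = -1744505/3239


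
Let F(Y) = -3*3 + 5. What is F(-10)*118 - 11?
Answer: -483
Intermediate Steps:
F(Y) = -4 (F(Y) = -9 + 5 = -4)
F(-10)*118 - 11 = -4*118 - 11 = -472 - 11 = -483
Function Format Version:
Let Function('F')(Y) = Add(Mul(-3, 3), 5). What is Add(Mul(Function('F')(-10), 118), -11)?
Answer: -483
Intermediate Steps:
Function('F')(Y) = -4 (Function('F')(Y) = Add(-9, 5) = -4)
Add(Mul(Function('F')(-10), 118), -11) = Add(Mul(-4, 118), -11) = Add(-472, -11) = -483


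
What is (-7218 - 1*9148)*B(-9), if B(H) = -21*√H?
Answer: 1031058*I ≈ 1.0311e+6*I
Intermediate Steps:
(-7218 - 1*9148)*B(-9) = (-7218 - 1*9148)*(-63*I) = (-7218 - 9148)*(-63*I) = -(-1031058)*I = 1031058*I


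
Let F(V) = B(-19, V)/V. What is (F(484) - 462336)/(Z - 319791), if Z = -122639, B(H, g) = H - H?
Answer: 231168/221215 ≈ 1.0450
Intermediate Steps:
B(H, g) = 0
F(V) = 0 (F(V) = 0/V = 0)
(F(484) - 462336)/(Z - 319791) = (0 - 462336)/(-122639 - 319791) = -462336/(-442430) = -462336*(-1/442430) = 231168/221215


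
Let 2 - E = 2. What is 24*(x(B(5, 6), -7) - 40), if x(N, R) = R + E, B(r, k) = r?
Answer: -1128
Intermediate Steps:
E = 0 (E = 2 - 1*2 = 2 - 2 = 0)
x(N, R) = R (x(N, R) = R + 0 = R)
24*(x(B(5, 6), -7) - 40) = 24*(-7 - 40) = 24*(-47) = -1128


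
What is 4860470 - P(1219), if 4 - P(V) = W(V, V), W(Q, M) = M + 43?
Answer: 4861728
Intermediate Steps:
W(Q, M) = 43 + M
P(V) = -39 - V (P(V) = 4 - (43 + V) = 4 + (-43 - V) = -39 - V)
4860470 - P(1219) = 4860470 - (-39 - 1*1219) = 4860470 - (-39 - 1219) = 4860470 - 1*(-1258) = 4860470 + 1258 = 4861728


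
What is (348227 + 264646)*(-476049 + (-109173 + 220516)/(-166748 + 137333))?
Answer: -2860705806281298/9805 ≈ -2.9176e+11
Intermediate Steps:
(348227 + 264646)*(-476049 + (-109173 + 220516)/(-166748 + 137333)) = 612873*(-476049 + 111343/(-29415)) = 612873*(-476049 + 111343*(-1/29415)) = 612873*(-476049 - 111343/29415) = 612873*(-14003092678/29415) = -2860705806281298/9805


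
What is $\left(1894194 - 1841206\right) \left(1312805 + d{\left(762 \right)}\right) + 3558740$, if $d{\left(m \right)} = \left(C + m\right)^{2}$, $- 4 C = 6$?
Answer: $100212623007$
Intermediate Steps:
$C = - \frac{3}{2}$ ($C = \left(- \frac{1}{4}\right) 6 = - \frac{3}{2} \approx -1.5$)
$d{\left(m \right)} = \left(- \frac{3}{2} + m\right)^{2}$
$\left(1894194 - 1841206\right) \left(1312805 + d{\left(762 \right)}\right) + 3558740 = \left(1894194 - 1841206\right) \left(1312805 + \frac{\left(-3 + 2 \cdot 762\right)^{2}}{4}\right) + 3558740 = 52988 \left(1312805 + \frac{\left(-3 + 1524\right)^{2}}{4}\right) + 3558740 = 52988 \left(1312805 + \frac{1521^{2}}{4}\right) + 3558740 = 52988 \left(1312805 + \frac{1}{4} \cdot 2313441\right) + 3558740 = 52988 \left(1312805 + \frac{2313441}{4}\right) + 3558740 = 52988 \cdot \frac{7564661}{4} + 3558740 = 100209064267 + 3558740 = 100212623007$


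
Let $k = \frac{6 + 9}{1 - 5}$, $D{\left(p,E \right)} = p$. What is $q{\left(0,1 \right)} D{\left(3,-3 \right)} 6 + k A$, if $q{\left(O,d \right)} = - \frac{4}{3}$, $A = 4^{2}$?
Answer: $-84$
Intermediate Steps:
$A = 16$
$q{\left(O,d \right)} = - \frac{4}{3}$ ($q{\left(O,d \right)} = \left(-4\right) \frac{1}{3} = - \frac{4}{3}$)
$k = - \frac{15}{4}$ ($k = \frac{15}{-4} = 15 \left(- \frac{1}{4}\right) = - \frac{15}{4} \approx -3.75$)
$q{\left(0,1 \right)} D{\left(3,-3 \right)} 6 + k A = \left(- \frac{4}{3}\right) 3 \cdot 6 - 60 = \left(-4\right) 6 - 60 = -24 - 60 = -84$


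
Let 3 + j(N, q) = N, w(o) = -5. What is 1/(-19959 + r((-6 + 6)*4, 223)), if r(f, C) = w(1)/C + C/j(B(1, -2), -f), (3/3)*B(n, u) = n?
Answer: -446/8951453 ≈ -4.9824e-5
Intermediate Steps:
B(n, u) = n
j(N, q) = -3 + N
r(f, C) = -5/C - C/2 (r(f, C) = -5/C + C/(-3 + 1) = -5/C + C/(-2) = -5/C + C*(-1/2) = -5/C - C/2)
1/(-19959 + r((-6 + 6)*4, 223)) = 1/(-19959 + (-5/223 - 1/2*223)) = 1/(-19959 + (-5*1/223 - 223/2)) = 1/(-19959 + (-5/223 - 223/2)) = 1/(-19959 - 49739/446) = 1/(-8951453/446) = -446/8951453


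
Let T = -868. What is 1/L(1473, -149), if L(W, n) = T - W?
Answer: -1/2341 ≈ -0.00042717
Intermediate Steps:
L(W, n) = -868 - W
1/L(1473, -149) = 1/(-868 - 1*1473) = 1/(-868 - 1473) = 1/(-2341) = -1/2341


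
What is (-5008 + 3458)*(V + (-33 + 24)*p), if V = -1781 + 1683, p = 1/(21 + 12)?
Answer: 1675550/11 ≈ 1.5232e+5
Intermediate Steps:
p = 1/33 ≈ 0.030303
V = -98
(-5008 + 3458)*(V + (-33 + 24)*p) = (-5008 + 3458)*(-98 + (-33 + 24)*(1/33)) = -1550*(-98 - 9*1/33) = -1550*(-98 - 3/11) = -1550*(-1081/11) = 1675550/11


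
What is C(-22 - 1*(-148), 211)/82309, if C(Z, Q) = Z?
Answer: 126/82309 ≈ 0.0015308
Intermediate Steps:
C(-22 - 1*(-148), 211)/82309 = (-22 - 1*(-148))/82309 = (-22 + 148)*(1/82309) = 126*(1/82309) = 126/82309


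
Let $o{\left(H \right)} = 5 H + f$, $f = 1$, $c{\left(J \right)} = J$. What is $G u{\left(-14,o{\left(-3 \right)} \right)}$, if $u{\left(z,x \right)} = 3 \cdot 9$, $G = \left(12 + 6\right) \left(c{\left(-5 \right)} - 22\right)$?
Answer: $-13122$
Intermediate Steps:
$G = -486$ ($G = \left(12 + 6\right) \left(-5 - 22\right) = 18 \left(-27\right) = -486$)
$o{\left(H \right)} = 1 + 5 H$ ($o{\left(H \right)} = 5 H + 1 = 1 + 5 H$)
$u{\left(z,x \right)} = 27$
$G u{\left(-14,o{\left(-3 \right)} \right)} = \left(-486\right) 27 = -13122$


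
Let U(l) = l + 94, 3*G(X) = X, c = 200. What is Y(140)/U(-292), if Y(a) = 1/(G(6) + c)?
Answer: -1/39996 ≈ -2.5002e-5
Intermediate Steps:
G(X) = X/3
Y(a) = 1/202 (Y(a) = 1/((⅓)*6 + 200) = 1/(2 + 200) = 1/202)
U(l) = 94 + l
Y(140)/U(-292) = 1/(202*(94 - 292)) = (1/202)/(-198) = (1/202)*(-1/198) = -1/39996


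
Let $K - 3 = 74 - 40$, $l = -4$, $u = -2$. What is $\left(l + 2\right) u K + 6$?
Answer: $154$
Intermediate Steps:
$K = 37$ ($K = 3 + \left(74 - 40\right) = 3 + 34 = 37$)
$\left(l + 2\right) u K + 6 = \left(-4 + 2\right) \left(-2\right) 37 + 6 = \left(-2\right) \left(-2\right) 37 + 6 = 4 \cdot 37 + 6 = 148 + 6 = 154$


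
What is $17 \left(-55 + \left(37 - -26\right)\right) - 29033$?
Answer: $-28897$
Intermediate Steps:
$17 \left(-55 + \left(37 - -26\right)\right) - 29033 = 17 \left(-55 + \left(37 + 26\right)\right) - 29033 = 17 \left(-55 + 63\right) - 29033 = 17 \cdot 8 - 29033 = 136 - 29033 = -28897$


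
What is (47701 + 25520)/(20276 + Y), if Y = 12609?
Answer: 73221/32885 ≈ 2.2266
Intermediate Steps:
(47701 + 25520)/(20276 + Y) = (47701 + 25520)/(20276 + 12609) = 73221/32885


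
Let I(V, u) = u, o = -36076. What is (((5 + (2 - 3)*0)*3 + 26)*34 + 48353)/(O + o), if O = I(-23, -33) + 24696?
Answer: -49747/11413 ≈ -4.3588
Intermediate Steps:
O = 24663 (O = -33 + 24696 = 24663)
(((5 + (2 - 3)*0)*3 + 26)*34 + 48353)/(O + o) = (((5 + (2 - 3)*0)*3 + 26)*34 + 48353)/(24663 - 36076) = (((5 - 1*0)*3 + 26)*34 + 48353)/(-11413) = (((5 + 0)*3 + 26)*34 + 48353)*(-1/11413) = ((5*3 + 26)*34 + 48353)*(-1/11413) = ((15 + 26)*34 + 48353)*(-1/11413) = (41*34 + 48353)*(-1/11413) = (1394 + 48353)*(-1/11413) = 49747*(-1/11413) = -49747/11413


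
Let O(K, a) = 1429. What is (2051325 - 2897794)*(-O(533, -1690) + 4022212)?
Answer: -3403468165227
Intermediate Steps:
(2051325 - 2897794)*(-O(533, -1690) + 4022212) = (2051325 - 2897794)*(-1*1429 + 4022212) = -846469*(-1429 + 4022212) = -846469*4020783 = -3403468165227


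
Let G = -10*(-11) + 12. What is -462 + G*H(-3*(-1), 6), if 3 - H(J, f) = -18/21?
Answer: 60/7 ≈ 8.5714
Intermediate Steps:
H(J, f) = 27/7 (H(J, f) = 3 - (-18)/21 = 3 - 1*(-6/7) = 3 + 6/7 = 27/7)
G = 122 (G = 110 + 12 = 122)
-462 + G*H(-3*(-1), 6) = -462 + 122*(27/7) = -462 + 3294/7 = 60/7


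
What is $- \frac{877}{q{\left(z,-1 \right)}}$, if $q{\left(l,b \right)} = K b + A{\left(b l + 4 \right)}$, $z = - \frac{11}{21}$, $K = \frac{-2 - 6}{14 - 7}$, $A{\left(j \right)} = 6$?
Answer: $- \frac{6139}{50} \approx -122.78$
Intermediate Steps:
$K = - \frac{8}{7} \approx -1.1429$
$z = - \frac{11}{21}$ ($z = \left(-11\right) \frac{1}{21} = - \frac{11}{21} \approx -0.52381$)
$q{\left(l,b \right)} = 6 - \frac{8 b}{7}$ ($q{\left(l,b \right)} = - \frac{8 b}{7} + 6 = 6 - \frac{8 b}{7}$)
$- \frac{877}{q{\left(z,-1 \right)}} = - \frac{877}{6 - - \frac{8}{7}} = - \frac{877}{6 + \frac{8}{7}} = - \frac{877}{\frac{50}{7}} = \left(-877\right) \frac{7}{50} = - \frac{6139}{50}$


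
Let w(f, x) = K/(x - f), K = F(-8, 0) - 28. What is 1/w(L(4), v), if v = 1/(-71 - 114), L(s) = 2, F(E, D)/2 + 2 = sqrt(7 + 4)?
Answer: 424/6475 + 53*sqrt(11)/12950 ≈ 0.079057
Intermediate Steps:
F(E, D) = -4 + 2*sqrt(11) (F(E, D) = -4 + 2*sqrt(7 + 4) = -4 + 2*sqrt(11))
K = -32 + 2*sqrt(11) (K = (-4 + 2*sqrt(11)) - 28 = -32 + 2*sqrt(11) ≈ -25.367)
v = -1/185 (v = 1/(-185) = -1/185 ≈ -0.0054054)
w(f, x) = (-32 + 2*sqrt(11))/(x - f)
1/w(L(4), v) = 1/(2*(16 - sqrt(11))/(2 - 1*(-1/185))) = 1/(2*(16 - sqrt(11))/(2 + 1/185)) = 1/(2*(16 - sqrt(11))/(371/185)) = 1/(2*(185/371)*(16 - sqrt(11))) = 1/(5920/371 - 370*sqrt(11)/371)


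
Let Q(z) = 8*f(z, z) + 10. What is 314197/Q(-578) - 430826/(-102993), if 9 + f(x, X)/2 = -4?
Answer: -978023881/617958 ≈ -1582.7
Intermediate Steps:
f(x, X) = -26 (f(x, X) = -18 + 2*(-4) = -18 - 8 = -26)
Q(z) = -198 (Q(z) = 8*(-26) + 10 = -208 + 10 = -198)
314197/Q(-578) - 430826/(-102993) = 314197/(-198) - 430826/(-102993) = 314197*(-1/198) - 430826*(-1/102993) = -314197/198 + 39166/9363 = -978023881/617958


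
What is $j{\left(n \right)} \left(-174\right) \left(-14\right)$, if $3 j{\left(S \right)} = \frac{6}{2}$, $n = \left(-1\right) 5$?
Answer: $2436$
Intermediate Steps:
$n = -5$
$j{\left(S \right)} = 1$ ($j{\left(S \right)} = \frac{6 \cdot \frac{1}{2}}{3} = \frac{1}{3} \cdot 3 = 1$)
$j{\left(n \right)} \left(-174\right) \left(-14\right) = 1 \left(-174\right) \left(-14\right) = \left(-174\right) \left(-14\right) = 2436$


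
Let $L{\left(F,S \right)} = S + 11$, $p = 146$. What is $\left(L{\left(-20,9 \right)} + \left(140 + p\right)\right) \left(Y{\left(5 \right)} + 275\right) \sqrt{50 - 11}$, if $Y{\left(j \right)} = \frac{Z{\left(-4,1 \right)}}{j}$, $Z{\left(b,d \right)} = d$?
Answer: $\frac{421056 \sqrt{39}}{5} \approx 5.259 \cdot 10^{5}$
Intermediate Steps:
$Y{\left(j \right)} = \frac{1}{j}$ ($Y{\left(j \right)} = 1 \frac{1}{j} = \frac{1}{j}$)
$L{\left(F,S \right)} = 11 + S$
$\left(L{\left(-20,9 \right)} + \left(140 + p\right)\right) \left(Y{\left(5 \right)} + 275\right) \sqrt{50 - 11} = \left(\left(11 + 9\right) + \left(140 + 146\right)\right) \left(\frac{1}{5} + 275\right) \sqrt{50 - 11} = \left(20 + 286\right) \left(\frac{1}{5} + 275\right) \sqrt{39} = 306 \cdot \frac{1376}{5} \sqrt{39} = \frac{421056 \sqrt{39}}{5}$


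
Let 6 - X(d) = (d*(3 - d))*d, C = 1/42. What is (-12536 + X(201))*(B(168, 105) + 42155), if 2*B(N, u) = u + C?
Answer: 7079222350027/21 ≈ 3.3711e+11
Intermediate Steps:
C = 1/42 ≈ 0.023810
B(N, u) = 1/84 + u/2 (B(N, u) = (u + 1/42)/2 = (1/42 + u)/2 = 1/84 + u/2)
X(d) = 6 - d²*(3 - d) (X(d) = 6 - d*(3 - d)*d = 6 - d²*(3 - d))
(-12536 + X(201))*(B(168, 105) + 42155) = (-12536 + (6 + 201³ - 3*201²))*((1/84 + (½)*105) + 42155) = (-12536 + (6 + 8120601 - 3*40401))*((1/84 + 105/2) + 42155) = (-12536 + (6 + 8120601 - 121203))*(4411/84 + 42155) = (-12536 + 7999404)*(3545431/84) = 7986868*(3545431/84) = 7079222350027/21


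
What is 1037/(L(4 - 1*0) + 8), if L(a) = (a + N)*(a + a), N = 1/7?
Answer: 7259/288 ≈ 25.205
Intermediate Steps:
N = ⅐ ≈ 0.14286
L(a) = 2*a*(⅐ + a) (L(a) = (a + ⅐)*(a + a) = (⅐ + a)*(2*a) = 2*a*(⅐ + a))
1037/(L(4 - 1*0) + 8) = 1037/(2*(4 - 1*0)*(1 + 7*(4 - 1*0))/7 + 8) = 1037/(2*(4 + 0)*(1 + 7*(4 + 0))/7 + 8) = 1037/((2/7)*4*(1 + 7*4) + 8) = 1037/((2/7)*4*(1 + 28) + 8) = 1037/((2/7)*4*29 + 8) = 1037/(232/7 + 8) = 1037/(288/7) = 1037*(7/288) = 7259/288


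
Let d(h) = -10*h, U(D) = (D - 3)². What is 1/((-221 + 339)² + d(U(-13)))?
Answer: 1/11364 ≈ 8.7997e-5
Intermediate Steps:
U(D) = (-3 + D)²
1/((-221 + 339)² + d(U(-13))) = 1/((-221 + 339)² - 10*(-3 - 13)²) = 1/(118² - 10*(-16)²) = 1/(13924 - 10*256) = 1/(13924 - 2560) = 1/11364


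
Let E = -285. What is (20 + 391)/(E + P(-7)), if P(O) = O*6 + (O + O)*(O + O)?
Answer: -411/131 ≈ -3.1374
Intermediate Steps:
P(O) = 4*O**2 + 6*O (P(O) = 6*O + (2*O)*(2*O) = 6*O + 4*O**2 = 4*O**2 + 6*O)
(20 + 391)/(E + P(-7)) = (20 + 391)/(-285 + 2*(-7)*(3 + 2*(-7))) = 411/(-285 + 2*(-7)*(3 - 14)) = 411/(-285 + 2*(-7)*(-11)) = 411/(-285 + 154) = 411/(-131) = 411*(-1/131) = -411/131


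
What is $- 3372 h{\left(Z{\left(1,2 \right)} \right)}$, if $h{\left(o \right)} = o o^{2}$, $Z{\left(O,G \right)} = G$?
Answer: $-26976$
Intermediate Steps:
$h{\left(o \right)} = o^{3}$
$- 3372 h{\left(Z{\left(1,2 \right)} \right)} = - 3372 \cdot 2^{3} = \left(-3372\right) 8 = -26976$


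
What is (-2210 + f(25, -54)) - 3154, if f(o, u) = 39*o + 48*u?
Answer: -6981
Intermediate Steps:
(-2210 + f(25, -54)) - 3154 = (-2210 + (39*25 + 48*(-54))) - 3154 = (-2210 + (975 - 2592)) - 3154 = (-2210 - 1617) - 3154 = -3827 - 3154 = -6981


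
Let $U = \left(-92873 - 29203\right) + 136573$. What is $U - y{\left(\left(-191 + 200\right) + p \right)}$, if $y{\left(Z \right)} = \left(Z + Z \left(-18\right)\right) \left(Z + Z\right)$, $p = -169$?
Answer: $884897$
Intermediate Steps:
$y{\left(Z \right)} = - 34 Z^{2}$ ($y{\left(Z \right)} = \left(Z - 18 Z\right) 2 Z = - 17 Z 2 Z = - 34 Z^{2}$)
$U = 14497$ ($U = -122076 + 136573 = 14497$)
$U - y{\left(\left(-191 + 200\right) + p \right)} = 14497 - - 34 \left(\left(-191 + 200\right) - 169\right)^{2} = 14497 - - 34 \left(9 - 169\right)^{2} = 14497 - - 34 \left(-160\right)^{2} = 14497 - \left(-34\right) 25600 = 14497 - -870400 = 14497 + 870400 = 884897$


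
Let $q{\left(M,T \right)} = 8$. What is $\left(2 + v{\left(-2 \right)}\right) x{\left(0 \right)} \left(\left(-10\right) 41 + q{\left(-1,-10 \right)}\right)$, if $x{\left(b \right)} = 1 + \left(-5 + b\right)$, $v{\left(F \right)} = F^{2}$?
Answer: $9648$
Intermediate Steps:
$x{\left(b \right)} = -4 + b$
$\left(2 + v{\left(-2 \right)}\right) x{\left(0 \right)} \left(\left(-10\right) 41 + q{\left(-1,-10 \right)}\right) = \left(2 + \left(-2\right)^{2}\right) \left(-4 + 0\right) \left(\left(-10\right) 41 + 8\right) = \left(2 + 4\right) \left(-4\right) \left(-410 + 8\right) = 6 \left(-4\right) \left(-402\right) = \left(-24\right) \left(-402\right) = 9648$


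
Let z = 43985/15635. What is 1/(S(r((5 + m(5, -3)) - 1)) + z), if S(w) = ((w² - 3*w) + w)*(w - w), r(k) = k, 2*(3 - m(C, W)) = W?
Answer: 3127/8797 ≈ 0.35546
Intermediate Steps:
m(C, W) = 3 - W/2
z = 8797/3127 (z = 43985*(1/15635) = 8797/3127 ≈ 2.8132)
S(w) = 0 (S(w) = (w² - 2*w)*0 = 0)
1/(S(r((5 + m(5, -3)) - 1)) + z) = 1/(0 + 8797/3127) = 1/(8797/3127) = 3127/8797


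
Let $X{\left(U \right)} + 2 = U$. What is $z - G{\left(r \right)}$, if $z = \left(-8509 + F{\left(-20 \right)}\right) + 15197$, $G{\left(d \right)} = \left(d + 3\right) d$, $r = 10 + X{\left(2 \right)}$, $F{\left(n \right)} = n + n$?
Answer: $6518$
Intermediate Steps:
$X{\left(U \right)} = -2 + U$
$F{\left(n \right)} = 2 n$
$r = 10$ ($r = 10 + \left(-2 + 2\right) = 10 + 0 = 10$)
$G{\left(d \right)} = d \left(3 + d\right)$ ($G{\left(d \right)} = \left(3 + d\right) d = d \left(3 + d\right)$)
$z = 6648$ ($z = \left(-8509 + 2 \left(-20\right)\right) + 15197 = \left(-8509 - 40\right) + 15197 = -8549 + 15197 = 6648$)
$z - G{\left(r \right)} = 6648 - 10 \left(3 + 10\right) = 6648 - 10 \cdot 13 = 6648 - 130 = 6518$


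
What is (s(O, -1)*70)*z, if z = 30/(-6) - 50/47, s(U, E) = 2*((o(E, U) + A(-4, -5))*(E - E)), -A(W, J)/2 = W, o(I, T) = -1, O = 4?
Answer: 0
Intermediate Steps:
A(W, J) = -2*W
s(U, E) = 0 (s(U, E) = 2*((-1 - 2*(-4))*(E - E)) = 2*((-1 + 8)*0) = 2*(7*0) = 2*0 = 0)
z = -285/47 (z = 30*(-1/6) - 50*1/47 = -5 - 50/47 = -285/47 ≈ -6.0638)
(s(O, -1)*70)*z = (0*70)*(-285/47) = 0*(-285/47) = 0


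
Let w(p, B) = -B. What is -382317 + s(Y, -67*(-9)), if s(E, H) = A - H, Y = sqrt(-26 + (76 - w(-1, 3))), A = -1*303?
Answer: -383223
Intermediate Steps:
A = -303
Y = sqrt(53) (Y = sqrt(-26 + (76 - (-1)*3)) = sqrt(-26 + (76 - 1*(-3))) = sqrt(-26 + (76 + 3)) = sqrt(-26 + 79) = sqrt(53) ≈ 7.2801)
s(E, H) = -303 - H
-382317 + s(Y, -67*(-9)) = -382317 + (-303 - (-67)*(-9)) = -382317 + (-303 - 1*603) = -382317 + (-303 - 603) = -382317 - 906 = -383223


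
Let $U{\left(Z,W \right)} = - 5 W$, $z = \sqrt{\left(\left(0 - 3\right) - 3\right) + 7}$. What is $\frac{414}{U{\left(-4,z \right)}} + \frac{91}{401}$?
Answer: $- \frac{165559}{2005} \approx -82.573$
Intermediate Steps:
$z = 1$ ($z = \sqrt{\left(\left(0 - 3\right) - 3\right) + 7} = \sqrt{\left(-3 - 3\right) + 7} = \sqrt{-6 + 7} = \sqrt{1} = 1$)
$\frac{414}{U{\left(-4,z \right)}} + \frac{91}{401} = \frac{414}{\left(-5\right) 1} + \frac{91}{401} = \frac{414}{-5} + 91 \cdot \frac{1}{401} = 414 \left(- \frac{1}{5}\right) + \frac{91}{401} = - \frac{414}{5} + \frac{91}{401} = - \frac{165559}{2005}$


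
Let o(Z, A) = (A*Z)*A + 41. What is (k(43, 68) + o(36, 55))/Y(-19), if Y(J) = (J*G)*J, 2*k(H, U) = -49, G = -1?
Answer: -217833/722 ≈ -301.71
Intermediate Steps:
k(H, U) = -49/2 (k(H, U) = (½)*(-49) = -49/2)
o(Z, A) = 41 + Z*A² (o(Z, A) = Z*A² + 41 = 41 + Z*A²)
Y(J) = -J² (Y(J) = (J*(-1))*J = (-J)*J = -J²)
(k(43, 68) + o(36, 55))/Y(-19) = (-49/2 + (41 + 36*55²))/((-1*(-19)²)) = (-49/2 + (41 + 36*3025))/((-1*361)) = (-49/2 + (41 + 108900))/(-361) = (-49/2 + 108941)*(-1/361) = (217833/2)*(-1/361) = -217833/722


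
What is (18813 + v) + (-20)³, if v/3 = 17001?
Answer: 61816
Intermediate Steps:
v = 51003 (v = 3*17001 = 51003)
(18813 + v) + (-20)³ = (18813 + 51003) + (-20)³ = 69816 - 8000 = 61816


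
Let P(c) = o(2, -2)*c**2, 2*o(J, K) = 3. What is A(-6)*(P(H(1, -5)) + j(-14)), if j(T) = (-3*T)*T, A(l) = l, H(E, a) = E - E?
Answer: 3528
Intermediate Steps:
H(E, a) = 0
o(J, K) = 3/2 (o(J, K) = (1/2)*3 = 3/2)
P(c) = 3*c**2/2
j(T) = -3*T**2
A(-6)*(P(H(1, -5)) + j(-14)) = -6*((3/2)*0**2 - 3*(-14)**2) = -6*((3/2)*0 - 3*196) = -6*(0 - 588) = -6*(-588) = 3528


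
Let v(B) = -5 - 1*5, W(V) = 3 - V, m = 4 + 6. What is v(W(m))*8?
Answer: -80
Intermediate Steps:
m = 10
v(B) = -10 (v(B) = -5 - 5 = -10)
v(W(m))*8 = -10*8 = -80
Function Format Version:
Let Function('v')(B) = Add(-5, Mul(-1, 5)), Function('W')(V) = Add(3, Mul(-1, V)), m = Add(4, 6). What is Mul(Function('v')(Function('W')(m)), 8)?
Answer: -80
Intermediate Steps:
m = 10
Function('v')(B) = -10 (Function('v')(B) = Add(-5, -5) = -10)
Mul(Function('v')(Function('W')(m)), 8) = Mul(-10, 8) = -80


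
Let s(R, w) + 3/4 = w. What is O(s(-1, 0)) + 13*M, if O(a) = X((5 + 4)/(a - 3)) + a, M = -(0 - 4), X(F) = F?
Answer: 977/20 ≈ 48.850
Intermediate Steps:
s(R, w) = -¾ + w
M = 4 (M = -1*(-4) = 4)
O(a) = a + 9/(-3 + a) (O(a) = (5 + 4)/(a - 3) + a = 9/(-3 + a) + a = a + 9/(-3 + a))
O(s(-1, 0)) + 13*M = (9 + (-¾ + 0)*(-3 + (-¾ + 0)))/(-3 + (-¾ + 0)) + 13*4 = (9 - 3*(-3 - ¾)/4)/(-3 - ¾) + 52 = (9 - ¾*(-15/4))/(-15/4) + 52 = -4*(9 + 45/16)/15 + 52 = -4/15*189/16 + 52 = -63/20 + 52 = 977/20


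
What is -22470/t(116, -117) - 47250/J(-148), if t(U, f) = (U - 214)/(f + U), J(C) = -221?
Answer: -23955/1547 ≈ -15.485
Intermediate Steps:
t(U, f) = (-214 + U)/(U + f)
-22470/t(116, -117) - 47250/J(-148) = -22470*(116 - 117)/(-214 + 116) - 47250/(-221) = -22470/(-98/(-1)) - 47250*(-1/221) = -22470/((-1*(-98))) + 47250/221 = -22470/98 + 47250/221 = -22470*1/98 + 47250/221 = -1605/7 + 47250/221 = -23955/1547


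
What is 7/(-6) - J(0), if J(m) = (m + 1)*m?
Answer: -7/6 ≈ -1.1667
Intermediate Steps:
J(m) = m*(1 + m) (J(m) = (1 + m)*m = m*(1 + m))
7/(-6) - J(0) = 7/(-6) - 0*(1 + 0) = 7*(-⅙) - 0 = -7/6 - 1*0 = -7/6 + 0 = -7/6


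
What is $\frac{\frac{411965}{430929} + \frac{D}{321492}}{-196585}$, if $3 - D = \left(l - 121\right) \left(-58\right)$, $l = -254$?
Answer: $- \frac{41024012939}{9078310113859260} \approx -4.5189 \cdot 10^{-6}$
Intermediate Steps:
$D = -21747$ ($D = 3 - \left(-254 - 121\right) \left(-58\right) = 3 - \left(-375\right) \left(-58\right) = 3 - 21750 = -21747$)
$\frac{\frac{411965}{430929} + \frac{D}{321492}}{-196585} = \frac{\frac{411965}{430929} - \frac{21747}{321492}}{-196585} = \left(411965 \cdot \frac{1}{430929} - \frac{7249}{107164}\right) \left(- \frac{1}{196585}\right) = \left(\frac{411965}{430929} - \frac{7249}{107164}\right) \left(- \frac{1}{196585}\right) = \frac{41024012939}{46180075356} \left(- \frac{1}{196585}\right) = - \frac{41024012939}{9078310113859260}$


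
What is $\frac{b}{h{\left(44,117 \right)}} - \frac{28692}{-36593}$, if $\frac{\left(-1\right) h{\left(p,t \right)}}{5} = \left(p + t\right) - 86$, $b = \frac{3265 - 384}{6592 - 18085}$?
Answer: $\frac{123764357933}{157711255875} \approx 0.78475$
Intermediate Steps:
$b = - \frac{2881}{11493}$ ($b = \frac{2881}{6592 - 18085} = \frac{2881}{-11493} = 2881 \left(- \frac{1}{11493}\right) = - \frac{2881}{11493} \approx -0.25067$)
$h{\left(p,t \right)} = 430 - 5 p - 5 t$ ($h{\left(p,t \right)} = - 5 \left(\left(p + t\right) - 86\right) = - 5 \left(-86 + p + t\right) = 430 - 5 p - 5 t$)
$\frac{b}{h{\left(44,117 \right)}} - \frac{28692}{-36593} = - \frac{2881}{11493 \left(430 - 220 - 585\right)} - \frac{28692}{-36593} = - \frac{2881}{11493 \left(430 - 220 - 585\right)} - - \frac{28692}{36593} = - \frac{2881}{11493 \left(-375\right)} + \frac{28692}{36593} = \left(- \frac{2881}{11493}\right) \left(- \frac{1}{375}\right) + \frac{28692}{36593} = \frac{2881}{4309875} + \frac{28692}{36593} = \frac{123764357933}{157711255875}$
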